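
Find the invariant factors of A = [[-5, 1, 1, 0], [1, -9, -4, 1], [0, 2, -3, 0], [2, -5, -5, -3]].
x + 5, (x + 5)^3

The Jordan structure of A has elementary divisors (x + 5)^3, (x + 5). Arranging the block sizes at each eigenvalue in decreasing order and taking row products gives the invariant factors.

Invariant factors (smallest first, each dividing the next): x + 5, (x + 5)^3.

Check: the last factor (x + 5)^3 is the minimal polynomial, and the product (x + 5)^4 is the characteristic polynomial.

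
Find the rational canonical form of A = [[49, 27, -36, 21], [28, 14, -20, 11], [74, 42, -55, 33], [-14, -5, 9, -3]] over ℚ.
The invariant factors of A (the non-unit diagonal entries of the Smith normal form of xI - A over ℚ[x]) are (x - 5)(x^3 - 3x - 1), each dividing the next. The characteristic polynomial is their product, (x - 5)(x^3 - 3x - 1).

The rational canonical form is the block-diagonal matrix of companion matrices C(f_i):
R = [[0, 0, 0, -5], [1, 0, 0, -14], [0, 1, 0, 3], [0, 0, 1, 5]].

Note the characteristic polynomial does not split into linear factors over ℚ, so A has no Jordan form over ℚ; the rational canonical form exists over any field.

R = [[0, 0, 0, -5], [1, 0, 0, -14], [0, 1, 0, 3], [0, 0, 1, 5]]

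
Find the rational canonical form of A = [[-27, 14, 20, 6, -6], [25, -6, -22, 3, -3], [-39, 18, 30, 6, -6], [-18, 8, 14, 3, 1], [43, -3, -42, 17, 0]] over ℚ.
R = [[0, 2, 0, 0, 0], [1, -3, 0, 0, 0], [0, 0, 0, 0, -12], [0, 0, 1, 0, 20], [0, 0, 0, 1, 3]]

The invariant factors of A (the non-unit diagonal entries of the Smith normal form of xI - A over ℚ[x]) are x^2 + 3x - 2, (x - 6)(x^2 + 3x - 2), each dividing the next. The characteristic polynomial is their product, (x - 6)(x^2 + 3x - 2)^2.

The rational canonical form is the block-diagonal matrix of companion matrices C(f_i):
R = [[0, 2, 0, 0, 0], [1, -3, 0, 0, 0], [0, 0, 0, 0, -12], [0, 0, 1, 0, 20], [0, 0, 0, 1, 3]].

Note the characteristic polynomial does not split into linear factors over ℚ, so A has no Jordan form over ℚ; the rational canonical form exists over any field.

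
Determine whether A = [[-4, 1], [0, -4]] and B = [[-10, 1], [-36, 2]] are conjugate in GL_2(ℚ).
Yes.

Two matrices over a field are similar if and only if they have the same invariant factors.

Both A and B have characteristic polynomial (x + 4)^2 and minimal polynomial (x + 4)^2. Computing further, both have invariant factors (x + 4)^2. Hence A and B are similar.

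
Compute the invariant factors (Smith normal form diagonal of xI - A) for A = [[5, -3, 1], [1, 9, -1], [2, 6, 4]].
The Jordan structure of A has elementary divisors (x - 6)^2, (x - 6). Arranging the block sizes at each eigenvalue in decreasing order and taking row products gives the invariant factors.

Invariant factors (smallest first, each dividing the next): x - 6, (x - 6)^2.

Check: the last factor (x - 6)^2 is the minimal polynomial, and the product (x - 6)^3 is the characteristic polynomial.

x - 6, (x - 6)^2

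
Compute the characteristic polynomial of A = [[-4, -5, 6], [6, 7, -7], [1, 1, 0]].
xI - A = [[x + 4, 5, -6], [-6, x - 7, 7], [-1, -1, x]].

Expanding det(xI - A) along the first row:
det(xI - A) = + (x + 4)·det([[x - 7, 7], [-1, x]]) - (5)·det([[-6, 7], [-1, x]]) + (-6)·det([[-6, x - 7], [-1, -1]]).

Evaluating gives χ_A(x) = x^3 - 3x^2 + 3x - 1 = (x - 1)^3.

χ_A(x) = (x - 1)^3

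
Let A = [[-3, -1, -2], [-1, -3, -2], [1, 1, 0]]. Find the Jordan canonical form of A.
The characteristic polynomial is det(xI - A) = (x + 2)^3, so the eigenvalues are -2 (algebraic multiplicity 3).

For λ = -2: rank(A + 2I) = 1, rank((A + 2I)^2) = 0. The eigenspace has dimension 3 - 1 = 2, so there are 2 Jordan blocks; the rank sequence gives block sizes [2, 1].

Assembling the blocks gives the Jordan form J above.

J = [[-2, 1, 0], [0, -2, 0], [0, 0, -2]]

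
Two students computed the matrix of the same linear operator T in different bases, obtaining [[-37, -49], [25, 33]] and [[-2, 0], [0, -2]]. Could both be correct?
No.

Both have characteristic polynomial (x + 2)^2, but the minimal polynomial of A is (x + 2)^2 while the minimal polynomial of B is x + 2. The minimal polynomial is a similarity invariant, so A and B are not similar.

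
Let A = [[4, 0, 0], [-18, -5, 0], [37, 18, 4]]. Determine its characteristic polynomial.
xI - A = [[x - 4, 0, 0], [18, x + 5, 0], [-37, -18, x - 4]].

Expanding det(xI - A) along the first row:
det(xI - A) = + (x - 4)·det([[x + 5, 0], [-18, x - 4]]) - (0)·det([[18, 0], [-37, x - 4]]) + (0)·det([[18, x + 5], [-37, -18]]).

Evaluating gives χ_A(x) = x^3 - 3x^2 - 24x + 80 = (x - 4)^2(x + 5).

χ_A(x) = (x - 4)^2(x + 5)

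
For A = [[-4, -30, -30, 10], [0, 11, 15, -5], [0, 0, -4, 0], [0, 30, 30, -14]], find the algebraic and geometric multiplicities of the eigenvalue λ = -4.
algebraic multiplicity 3, geometric multiplicity 3

The characteristic polynomial is (x - 1)(x + 4)^3, so the factor x + 4 appears with exponent 3: the algebraic multiplicity is 3.

rank(A + 4I) = 1, so the eigenspace has dimension 4 - 1 = 3: the geometric multiplicity is 3.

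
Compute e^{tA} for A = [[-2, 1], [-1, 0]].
A has Jordan form J = [[-1, 1], [0, -1]] with A = PJP^{-1}, so e^{tA} = P e^{tJ} P^{-1}.

For a Jordan block J_k(λ), e^{tJ_k(λ)} = e^{λt} · (I + tN + t^2 N^2/2! + ... + t^{k-1} N^{k-1}/(k-1)!) where N is the nilpotent superdiagonal part.

Assembling the blocks and conjugating back gives the entries of e^{tA} as shown above.

e^{tA} = [[(1 - t)*e^{-t}, t*e^{-t}], [-t*e^{-t}, (t + 1)*e^{-t}]]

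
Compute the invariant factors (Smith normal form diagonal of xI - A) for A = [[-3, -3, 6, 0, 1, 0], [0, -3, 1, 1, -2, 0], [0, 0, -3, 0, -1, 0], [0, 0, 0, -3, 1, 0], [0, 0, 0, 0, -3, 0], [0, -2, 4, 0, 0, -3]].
The Jordan structure of A has elementary divisors (x + 3)^3, (x + 3)^2, (x + 3). Arranging the block sizes at each eigenvalue in decreasing order and taking row products gives the invariant factors.

Invariant factors (smallest first, each dividing the next): x + 3, (x + 3)^2, (x + 3)^3.

Check: the last factor (x + 3)^3 is the minimal polynomial, and the product (x + 3)^6 is the characteristic polynomial.

x + 3, (x + 3)^2, (x + 3)^3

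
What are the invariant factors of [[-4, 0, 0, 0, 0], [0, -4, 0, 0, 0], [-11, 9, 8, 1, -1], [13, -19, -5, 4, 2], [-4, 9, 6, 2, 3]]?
x + 4, (x - 5)^3(x + 4)

The Jordan structure of A has elementary divisors (x + 4), (x + 4), (x - 5)^3. Arranging the block sizes at each eigenvalue in decreasing order and taking row products gives the invariant factors.

Invariant factors (smallest first, each dividing the next): x + 4, (x - 5)^3(x + 4).

Check: the last factor (x - 5)^3(x + 4) is the minimal polynomial, and the product (x - 5)^3(x + 4)^2 is the characteristic polynomial.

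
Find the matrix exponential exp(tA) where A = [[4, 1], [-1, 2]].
e^{tA} = [[(t + 1)*e^{3*t}, t*e^{3*t}], [-t*e^{3*t}, (1 - t)*e^{3*t}]]

A has Jordan form J = [[3, 1], [0, 3]] with A = PJP^{-1}, so e^{tA} = P e^{tJ} P^{-1}.

For a Jordan block J_k(λ), e^{tJ_k(λ)} = e^{λt} · (I + tN + t^2 N^2/2! + ... + t^{k-1} N^{k-1}/(k-1)!) where N is the nilpotent superdiagonal part.

Assembling the blocks and conjugating back gives the entries of e^{tA} as shown above.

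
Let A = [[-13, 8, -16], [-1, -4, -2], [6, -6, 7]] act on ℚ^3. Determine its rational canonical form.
The invariant factors of A (the non-unit diagonal entries of the Smith normal form of xI - A over ℚ[x]) are x + 5, x(x + 5), each dividing the next. The characteristic polynomial is their product, x(x + 5)^2.

The rational canonical form is the block-diagonal matrix of companion matrices C(f_i):
R = [[-5, 0, 0], [0, 0, 0], [0, 1, -5]].

R = [[-5, 0, 0], [0, 0, 0], [0, 1, -5]]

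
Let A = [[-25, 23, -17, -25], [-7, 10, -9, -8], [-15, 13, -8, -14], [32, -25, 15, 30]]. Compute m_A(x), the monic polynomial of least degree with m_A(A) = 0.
m_A(x) = (x - 3)^2(x - 2)(x + 1)

The characteristic polynomial factors as (x - 3)^2(x - 2)(x + 1). The minimal polynomial is ∏(x - λ)^{k_λ} where k_λ is the size of the largest Jordan block at λ.

For λ = -1: rank(A + I) = 3, and the largest Jordan block has size 1 (the smallest k with rank((A + I)^k) = rank((A + I)^(k+1))).
For λ = 2: rank(A - 2I) = 3, and the largest Jordan block has size 1 (the smallest k with rank((A - 2I)^k) = rank((A - 2I)^(k+1))).
For λ = 3: rank(A - 3I) = 3, and the largest Jordan block has size 2 (the smallest k with rank((A - 3I)^k) = rank((A - 3I)^(k+1))).

So m_A(x) = (x - 3)^2(x - 2)(x + 1).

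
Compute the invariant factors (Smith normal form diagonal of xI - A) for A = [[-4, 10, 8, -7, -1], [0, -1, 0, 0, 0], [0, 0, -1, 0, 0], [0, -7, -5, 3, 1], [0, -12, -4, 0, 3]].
The Jordan structure of A has elementary divisors (x + 4), (x + 1), (x + 1), (x - 3)^2. Arranging the block sizes at each eigenvalue in decreasing order and taking row products gives the invariant factors.

Invariant factors (smallest first, each dividing the next): x + 1, (x - 3)^2(x + 1)(x + 4).

Check: the last factor (x - 3)^2(x + 1)(x + 4) is the minimal polynomial, and the product (x - 3)^2(x + 1)^2(x + 4) is the characteristic polynomial.

x + 1, (x - 3)^2(x + 1)(x + 4)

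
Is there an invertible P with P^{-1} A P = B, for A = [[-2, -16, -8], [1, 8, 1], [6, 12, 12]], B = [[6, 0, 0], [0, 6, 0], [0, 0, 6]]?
No.

Both have characteristic polynomial (x - 6)^3, but the minimal polynomial of A is (x - 6)^2 while the minimal polynomial of B is x - 6. The minimal polynomial is a similarity invariant, so A and B are not similar.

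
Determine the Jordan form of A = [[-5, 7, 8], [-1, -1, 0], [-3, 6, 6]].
J = [[0, 1, 0], [0, 0, 1], [0, 0, 0]]

The characteristic polynomial is det(xI - A) = x^3, so the eigenvalues are 0 (algebraic multiplicity 3).

For λ = 0: rank(A) = 2, rank(A^2) = 1, rank(A^3) = 0. The eigenspace has dimension 3 - 2 = 1, so there is 1 Jordan block; the rank sequence gives block sizes [3].

Assembling the blocks gives the Jordan form J above.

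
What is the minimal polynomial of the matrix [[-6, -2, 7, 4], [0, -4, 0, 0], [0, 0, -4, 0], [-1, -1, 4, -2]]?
The characteristic polynomial factors as (x + 4)^4. The minimal polynomial is ∏(x - λ)^{k_λ} where k_λ is the size of the largest Jordan block at λ.

For λ = -4: rank(A + 4I) = 2, and the largest Jordan block has size 3 (the smallest k with rank((A + 4I)^k) = rank((A + 4I)^(k+1))).

So m_A(x) = (x + 4)^3.

m_A(x) = (x + 4)^3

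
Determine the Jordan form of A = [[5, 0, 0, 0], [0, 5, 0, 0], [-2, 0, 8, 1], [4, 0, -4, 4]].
The characteristic polynomial is det(xI - A) = (x - 6)^2(x - 5)^2, so the eigenvalues are 5 (algebraic multiplicity 2), 6 (algebraic multiplicity 2).

For λ = 5: rank(A - 5I) = 2. The eigenspace has dimension 4 - 2 = 2, so there are 2 Jordan blocks; the rank sequence gives block sizes [1, 1].

For λ = 6: rank(A - 6I) = 3, rank((A - 6I)^2) = 2. The eigenspace has dimension 4 - 3 = 1, so there is 1 Jordan block; the rank sequence gives block sizes [2].

Assembling the blocks gives the Jordan form J above.

J = [[5, 0, 0, 0], [0, 5, 0, 0], [0, 0, 6, 1], [0, 0, 0, 6]]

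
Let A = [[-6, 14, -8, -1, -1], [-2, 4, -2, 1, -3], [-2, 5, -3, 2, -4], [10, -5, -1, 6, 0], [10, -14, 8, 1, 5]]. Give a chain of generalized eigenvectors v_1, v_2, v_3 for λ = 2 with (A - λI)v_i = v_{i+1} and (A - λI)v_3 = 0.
v_1 = [[-1, -1, -1, 2, 1]]^T, v_2 = [[-1, 1, 2, 4, 1]]^T, v_3 = [[1, 1, 1, -1, -1]]^T

We seek v_1 ∈ ker((A - 2I)^3) \ ker((A - 2I)^2), then set v_{i+1} = (A - 2I) v_i.

One such chain is v_1 = [[-1, -1, -1, 2, 1]]^T, v_2 = [[-1, 1, 2, 4, 1]]^T, v_3 = [[1, 1, 1, -1, -1]]^T. Check: (A - 2I) v_3 = [[0, 0, 0, 0, 0]]^T = 0.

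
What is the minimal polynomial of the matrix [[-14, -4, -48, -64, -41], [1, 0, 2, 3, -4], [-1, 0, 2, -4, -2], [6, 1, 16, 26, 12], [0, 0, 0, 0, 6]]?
m_A(x) = (x - 6)^3(x - 1)^2

The characteristic polynomial factors as (x - 6)^3(x - 1)^2. The minimal polynomial is ∏(x - λ)^{k_λ} where k_λ is the size of the largest Jordan block at λ.

For λ = 1: rank(A - I) = 4, and the largest Jordan block has size 2 (the smallest k with rank((A - I)^k) = rank((A - I)^(k+1))).
For λ = 6: rank(A - 6I) = 4, and the largest Jordan block has size 3 (the smallest k with rank((A - 6I)^k) = rank((A - 6I)^(k+1))).

So m_A(x) = (x - 6)^3(x - 1)^2.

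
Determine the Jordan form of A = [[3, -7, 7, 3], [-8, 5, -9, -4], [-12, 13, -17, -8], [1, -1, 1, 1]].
J = [[-4, 1, 0, 0], [0, -4, 0, 0], [0, 0, 0, 1], [0, 0, 0, 0]]

The characteristic polynomial is det(xI - A) = x^2(x + 4)^2, so the eigenvalues are -4 (algebraic multiplicity 2), 0 (algebraic multiplicity 2).

For λ = -4: rank(A + 4I) = 3, rank((A + 4I)^2) = 2. The eigenspace has dimension 4 - 3 = 1, so there is 1 Jordan block; the rank sequence gives block sizes [2].

For λ = 0: rank(A) = 3, rank(A^2) = 2. The eigenspace has dimension 4 - 3 = 1, so there is 1 Jordan block; the rank sequence gives block sizes [2].

Assembling the blocks gives the Jordan form J above.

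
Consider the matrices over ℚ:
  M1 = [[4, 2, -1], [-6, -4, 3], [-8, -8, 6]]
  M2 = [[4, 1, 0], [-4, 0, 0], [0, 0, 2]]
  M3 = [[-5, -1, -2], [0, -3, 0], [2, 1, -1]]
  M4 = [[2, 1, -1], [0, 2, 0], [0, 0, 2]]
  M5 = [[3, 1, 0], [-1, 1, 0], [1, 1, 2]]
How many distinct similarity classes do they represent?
2 classes: {M1, M2, M4, M5}, {M3}

Characteristic polynomials: χ_{M1} = (x - 2)^3, χ_{M2} = (x - 2)^3, χ_{M3} = (x + 3)^3, χ_{M4} = (x - 2)^3, χ_{M5} = (x - 2)^3.

{M1, M2, M4, M5}: invariant factors x - 2, (x - 2)^2.

{M3}: invariant factors x + 3, (x + 3)^2.

Matrices are similar if and only if their invariant-factor lists agree; the partition into similarity classes is {M1, M2, M4, M5}, {M3}.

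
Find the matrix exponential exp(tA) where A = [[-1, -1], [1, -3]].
A has Jordan form J = [[-2, 1], [0, -2]] with A = PJP^{-1}, so e^{tA} = P e^{tJ} P^{-1}.

For a Jordan block J_k(λ), e^{tJ_k(λ)} = e^{λt} · (I + tN + t^2 N^2/2! + ... + t^{k-1} N^{k-1}/(k-1)!) where N is the nilpotent superdiagonal part.

Assembling the blocks and conjugating back gives the entries of e^{tA} as shown above.

e^{tA} = [[(t + 1)*e^{-2*t}, -t*e^{-2*t}], [t*e^{-2*t}, (1 - t)*e^{-2*t}]]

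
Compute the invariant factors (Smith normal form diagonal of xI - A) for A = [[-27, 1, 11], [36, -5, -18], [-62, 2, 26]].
(x - 4)(x + 5)^2

The Jordan structure of A has elementary divisors (x + 5)^2, (x - 4). Arranging the block sizes at each eigenvalue in decreasing order and taking row products gives the invariant factors.

Invariant factors (smallest first, each dividing the next): (x - 4)(x + 5)^2.

Check: the last factor (x - 4)(x + 5)^2 is the minimal polynomial, and the product (x - 4)(x + 5)^2 is the characteristic polynomial.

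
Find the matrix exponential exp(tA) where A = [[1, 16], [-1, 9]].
A has Jordan form J = [[5, 1], [0, 5]] with A = PJP^{-1}, so e^{tA} = P e^{tJ} P^{-1}.

For a Jordan block J_k(λ), e^{tJ_k(λ)} = e^{λt} · (I + tN + t^2 N^2/2! + ... + t^{k-1} N^{k-1}/(k-1)!) where N is the nilpotent superdiagonal part.

Assembling the blocks and conjugating back gives the entries of e^{tA} as shown above.

e^{tA} = [[(1 - 4*t)*e^{5*t}, 16*t*e^{5*t}], [-t*e^{5*t}, (4*t + 1)*e^{5*t}]]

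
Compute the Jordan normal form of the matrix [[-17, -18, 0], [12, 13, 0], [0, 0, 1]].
J = [[-5, 0, 0], [0, 1, 0], [0, 0, 1]]

The characteristic polynomial is det(xI - A) = (x - 1)^2(x + 5), so the eigenvalues are -5 (algebraic multiplicity 1), 1 (algebraic multiplicity 2).

For λ = -5: algebraic multiplicity 1 gives one 1×1 block.

For λ = 1: rank(A - I) = 1. The eigenspace has dimension 3 - 1 = 2, so there are 2 Jordan blocks; the rank sequence gives block sizes [1, 1].

Assembling the blocks gives the Jordan form J above.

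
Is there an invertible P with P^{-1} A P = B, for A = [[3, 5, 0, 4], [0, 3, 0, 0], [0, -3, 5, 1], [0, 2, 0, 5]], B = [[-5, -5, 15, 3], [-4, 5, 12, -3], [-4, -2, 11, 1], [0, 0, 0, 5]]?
Two matrices over a field are similar if and only if they have the same invariant factors.

Both A and B have characteristic polynomial (x - 5)^2(x - 3)^2 and minimal polynomial (x - 5)^2(x - 3)^2. Computing further, both have invariant factors (x - 5)^2(x - 3)^2. Hence A and B are similar.

Yes.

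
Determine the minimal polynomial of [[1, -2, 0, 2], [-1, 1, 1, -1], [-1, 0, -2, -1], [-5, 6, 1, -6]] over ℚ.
The characteristic polynomial factors as (x + 1)^3(x + 3). The minimal polynomial is ∏(x - λ)^{k_λ} where k_λ is the size of the largest Jordan block at λ.

For λ = -3: rank(A + 3I) = 3, and the largest Jordan block has size 1 (the smallest k with rank((A + 3I)^k) = rank((A + 3I)^(k+1))).
For λ = -1: rank(A + I) = 2, and the largest Jordan block has size 2 (the smallest k with rank((A + I)^k) = rank((A + I)^(k+1))).

So m_A(x) = (x + 1)^2(x + 3).

m_A(x) = (x + 1)^2(x + 3)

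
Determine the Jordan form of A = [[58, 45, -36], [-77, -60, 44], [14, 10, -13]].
The characteristic polynomial is det(xI - A) = (x + 5)^3, so the eigenvalues are -5 (algebraic multiplicity 3).

For λ = -5: rank(A + 5I) = 1, rank((A + 5I)^2) = 0. The eigenspace has dimension 3 - 1 = 2, so there are 2 Jordan blocks; the rank sequence gives block sizes [2, 1].

Assembling the blocks gives the Jordan form J above.

J = [[-5, 1, 0], [0, -5, 0], [0, 0, -5]]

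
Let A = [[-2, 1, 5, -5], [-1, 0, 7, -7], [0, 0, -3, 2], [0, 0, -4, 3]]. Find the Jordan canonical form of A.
J = [[-1, 1, 0, 0], [0, -1, 0, 0], [0, 0, -1, 0], [0, 0, 0, 1]]

The characteristic polynomial is det(xI - A) = (x - 1)(x + 1)^3, so the eigenvalues are -1 (algebraic multiplicity 3), 1 (algebraic multiplicity 1).

For λ = -1: rank(A + I) = 2, rank((A + I)^2) = 1. The eigenspace has dimension 4 - 2 = 2, so there are 2 Jordan blocks; the rank sequence gives block sizes [2, 1].

For λ = 1: algebraic multiplicity 1 gives one 1×1 block.

Assembling the blocks gives the Jordan form J above.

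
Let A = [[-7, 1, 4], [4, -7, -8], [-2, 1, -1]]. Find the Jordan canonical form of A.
J = [[-5, 1, 0], [0, -5, 0], [0, 0, -5]]

The characteristic polynomial is det(xI - A) = (x + 5)^3, so the eigenvalues are -5 (algebraic multiplicity 3).

For λ = -5: rank(A + 5I) = 1, rank((A + 5I)^2) = 0. The eigenspace has dimension 3 - 1 = 2, so there are 2 Jordan blocks; the rank sequence gives block sizes [2, 1].

Assembling the blocks gives the Jordan form J above.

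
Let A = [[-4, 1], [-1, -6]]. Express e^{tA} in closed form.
e^{tA} = [[(t + 1)*e^{-5*t}, t*e^{-5*t}], [-t*e^{-5*t}, (1 - t)*e^{-5*t}]]

A has Jordan form J = [[-5, 1], [0, -5]] with A = PJP^{-1}, so e^{tA} = P e^{tJ} P^{-1}.

For a Jordan block J_k(λ), e^{tJ_k(λ)} = e^{λt} · (I + tN + t^2 N^2/2! + ... + t^{k-1} N^{k-1}/(k-1)!) where N is the nilpotent superdiagonal part.

Assembling the blocks and conjugating back gives the entries of e^{tA} as shown above.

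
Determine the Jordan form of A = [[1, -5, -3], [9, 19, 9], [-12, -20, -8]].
J = [[4, 1, 0], [0, 4, 0], [0, 0, 4]]

The characteristic polynomial is det(xI - A) = (x - 4)^3, so the eigenvalues are 4 (algebraic multiplicity 3).

For λ = 4: rank(A - 4I) = 1, rank((A - 4I)^2) = 0. The eigenspace has dimension 3 - 1 = 2, so there are 2 Jordan blocks; the rank sequence gives block sizes [2, 1].

Assembling the blocks gives the Jordan form J above.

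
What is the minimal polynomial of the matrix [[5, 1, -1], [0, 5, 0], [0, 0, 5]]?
m_A(x) = (x - 5)^2

The characteristic polynomial factors as (x - 5)^3. The minimal polynomial is ∏(x - λ)^{k_λ} where k_λ is the size of the largest Jordan block at λ.

For λ = 5: rank(A - 5I) = 1, and the largest Jordan block has size 2 (the smallest k with rank((A - 5I)^k) = rank((A - 5I)^(k+1))).

So m_A(x) = (x - 5)^2.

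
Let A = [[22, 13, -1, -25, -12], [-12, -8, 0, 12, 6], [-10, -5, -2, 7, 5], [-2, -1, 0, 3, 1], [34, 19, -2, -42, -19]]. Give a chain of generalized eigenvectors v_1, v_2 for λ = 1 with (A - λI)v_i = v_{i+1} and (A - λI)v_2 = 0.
We seek v_1 ∈ ker((A - I)^2) \ ker(A - I), then set v_{i+1} = (A - I) v_i.

One such chain is v_1 = [[-4, 2, 2, 0, -5]]^T, v_2 = [[0, 0, -1, 1, -2]]^T. Check: (A - I) v_2 = [[0, 0, 0, 0, 0]]^T = 0.

v_1 = [[-4, 2, 2, 0, -5]]^T, v_2 = [[0, 0, -1, 1, -2]]^T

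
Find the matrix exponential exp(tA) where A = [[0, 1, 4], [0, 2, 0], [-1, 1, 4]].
A has Jordan form J = [[2, 1, 0], [0, 2, 1], [0, 0, 2]] with A = PJP^{-1}, so e^{tA} = P e^{tJ} P^{-1}.

For a Jordan block J_k(λ), e^{tJ_k(λ)} = e^{λt} · (I + tN + t^2 N^2/2! + ... + t^{k-1} N^{k-1}/(k-1)!) where N is the nilpotent superdiagonal part.

Assembling the blocks and conjugating back gives the entries of e^{tA} as shown above.

e^{tA} = [[(1 - 2*t)*e^{2*t}, t*(t + 1)*e^{2*t}, 4*t*e^{2*t}], [0, e^{2*t}, 0], [-t*e^{2*t}, t*(t + 2)*e^{2*t}/2, (2*t + 1)*e^{2*t}]]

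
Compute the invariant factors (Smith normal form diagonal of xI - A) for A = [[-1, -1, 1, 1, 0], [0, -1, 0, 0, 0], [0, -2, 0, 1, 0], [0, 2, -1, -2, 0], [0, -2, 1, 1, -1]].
The Jordan structure of A has elementary divisors (x + 1)^2, (x + 1)^2, (x + 1). Arranging the block sizes at each eigenvalue in decreasing order and taking row products gives the invariant factors.

Invariant factors (smallest first, each dividing the next): x + 1, (x + 1)^2, (x + 1)^2.

Check: the last factor (x + 1)^2 is the minimal polynomial, and the product (x + 1)^5 is the characteristic polynomial.

x + 1, (x + 1)^2, (x + 1)^2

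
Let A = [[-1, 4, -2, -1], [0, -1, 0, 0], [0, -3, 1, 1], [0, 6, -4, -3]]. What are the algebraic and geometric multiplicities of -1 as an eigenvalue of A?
The characteristic polynomial is (x + 1)^4, so the factor x + 1 appears with exponent 4: the algebraic multiplicity is 4.

rank(A + I) = 2, so the eigenspace has dimension 4 - 2 = 2: the geometric multiplicity is 2.

Since 2 < 4, A is not diagonalizable.

algebraic multiplicity 4, geometric multiplicity 2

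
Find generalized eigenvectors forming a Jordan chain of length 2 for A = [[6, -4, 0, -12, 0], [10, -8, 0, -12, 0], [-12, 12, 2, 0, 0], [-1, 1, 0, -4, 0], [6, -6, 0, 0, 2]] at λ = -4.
v_1 = [[1, 2, -2, 0, 1]]^T, v_2 = [[2, 2, 0, 1, 0]]^T

We seek v_1 ∈ ker((A + 4I)^2) \ ker(A + 4I), then set v_{i+1} = (A + 4I) v_i.

One such chain is v_1 = [[1, 2, -2, 0, 1]]^T, v_2 = [[2, 2, 0, 1, 0]]^T. Check: (A + 4I) v_2 = [[0, 0, 0, 0, 0]]^T = 0.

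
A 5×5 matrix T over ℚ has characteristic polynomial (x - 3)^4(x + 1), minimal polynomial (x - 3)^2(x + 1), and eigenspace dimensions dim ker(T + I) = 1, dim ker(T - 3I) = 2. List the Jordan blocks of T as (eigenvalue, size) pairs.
Jordan blocks: (-1, 1), (3, 2), (3, 2)

λ = -1: algebraic multiplicity 1 (exponent in χ_T), largest block size 1 (exponent in m_T), 1 block (geometric multiplicity). This forces block sizes [1].
λ = 3: algebraic multiplicity 4 (exponent in χ_T), largest block size 2 (exponent in m_T), 2 blocks (geometric multiplicity). These force block sizes [2, 2].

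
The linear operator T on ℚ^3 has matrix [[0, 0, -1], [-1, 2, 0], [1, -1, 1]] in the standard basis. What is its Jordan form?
J = [[1, 1, 0], [0, 1, 1], [0, 0, 1]]

The characteristic polynomial is det(xI - A) = (x - 1)^3, so the eigenvalues are 1 (algebraic multiplicity 3).

For λ = 1: rank(A - I) = 2, rank((A - I)^2) = 1, rank((A - I)^3) = 0. The eigenspace has dimension 3 - 2 = 1, so there is 1 Jordan block; the rank sequence gives block sizes [3].

Assembling the blocks gives the Jordan form J above.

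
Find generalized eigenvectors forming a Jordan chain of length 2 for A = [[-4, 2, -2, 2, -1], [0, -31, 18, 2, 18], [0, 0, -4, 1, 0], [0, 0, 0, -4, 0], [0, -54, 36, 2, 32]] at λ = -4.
v_1 = [[0, 2, 0, 0, 3]]^T, v_2 = [[1, 0, 0, 0, 0]]^T

We seek v_1 ∈ ker((A + 4I)^2) \ ker(A + 4I), then set v_{i+1} = (A + 4I) v_i.

One such chain is v_1 = [[0, 2, 0, 0, 3]]^T, v_2 = [[1, 0, 0, 0, 0]]^T. Check: (A + 4I) v_2 = [[0, 0, 0, 0, 0]]^T = 0.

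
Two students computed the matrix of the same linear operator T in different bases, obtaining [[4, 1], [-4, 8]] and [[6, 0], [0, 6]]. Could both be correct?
No.

Both have characteristic polynomial (x - 6)^2, but the minimal polynomial of A is (x - 6)^2 while the minimal polynomial of B is x - 6. The minimal polynomial is a similarity invariant, so A and B are not similar.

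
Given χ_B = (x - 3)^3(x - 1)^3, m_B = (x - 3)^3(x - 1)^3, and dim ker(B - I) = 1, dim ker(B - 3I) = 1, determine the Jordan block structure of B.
λ = 1: algebraic multiplicity 3 (exponent in χ_B), largest block size 3 (exponent in m_B), 1 block (geometric multiplicity). This forces block sizes [3].
λ = 3: algebraic multiplicity 3 (exponent in χ_B), largest block size 3 (exponent in m_B), 1 block (geometric multiplicity). This forces block sizes [3].

Jordan blocks: (1, 3), (3, 3)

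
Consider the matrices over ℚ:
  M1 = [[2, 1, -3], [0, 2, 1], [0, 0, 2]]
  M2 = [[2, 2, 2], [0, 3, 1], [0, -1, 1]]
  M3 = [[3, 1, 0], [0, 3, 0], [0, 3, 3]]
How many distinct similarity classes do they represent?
Characteristic polynomials: χ_{M1} = (x - 2)^3, χ_{M2} = (x - 2)^3, χ_{M3} = (x - 3)^3.

{M1}: invariant factors (x - 2)^3.

{M2}: invariant factors x - 2, (x - 2)^2.

{M3}: invariant factors x - 3, (x - 3)^2.

Matrices are similar if and only if their invariant-factor lists agree; the partition into similarity classes is {M1}, {M2}, {M3}.

3 classes: {M1}, {M2}, {M3}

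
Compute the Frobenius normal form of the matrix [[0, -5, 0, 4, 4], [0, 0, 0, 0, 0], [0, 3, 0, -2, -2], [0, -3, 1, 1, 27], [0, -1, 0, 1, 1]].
R = [[0, 0, 0, 0, 0], [0, 0, 0, 0, 0], [0, 1, 0, 0, 0], [0, 0, 1, 0, 24], [0, 0, 0, 1, 2]]

The invariant factors of A (the non-unit diagonal entries of the Smith normal form of xI - A over ℚ[x]) are x, x^2(x - 6)(x + 4), each dividing the next. The characteristic polynomial is their product, x^3(x - 6)(x + 4).

The rational canonical form is the block-diagonal matrix of companion matrices C(f_i):
R = [[0, 0, 0, 0, 0], [0, 0, 0, 0, 0], [0, 1, 0, 0, 0], [0, 0, 1, 0, 24], [0, 0, 0, 1, 2]].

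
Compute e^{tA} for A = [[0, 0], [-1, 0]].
A has Jordan form J = [[0, 1], [0, 0]] with A = PJP^{-1}, so e^{tA} = P e^{tJ} P^{-1}.

For a Jordan block J_k(λ), e^{tJ_k(λ)} = e^{λt} · (I + tN + t^2 N^2/2! + ... + t^{k-1} N^{k-1}/(k-1)!) where N is the nilpotent superdiagonal part.

Assembling the blocks and conjugating back gives the entries of e^{tA} as shown above.

e^{tA} = [[1, 0], [-t, 1]]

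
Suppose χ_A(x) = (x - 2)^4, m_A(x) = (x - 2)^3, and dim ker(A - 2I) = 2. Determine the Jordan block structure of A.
λ = 2: algebraic multiplicity 4 (exponent in χ_A), largest block size 3 (exponent in m_A), 2 blocks (geometric multiplicity). These force block sizes [3, 1].

Jordan blocks: (2, 3), (2, 1)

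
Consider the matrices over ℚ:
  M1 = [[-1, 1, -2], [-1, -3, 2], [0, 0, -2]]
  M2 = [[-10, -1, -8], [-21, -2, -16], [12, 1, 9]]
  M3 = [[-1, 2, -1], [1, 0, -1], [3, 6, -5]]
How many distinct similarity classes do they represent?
Characteristic polynomials: χ_{M1} = (x + 2)^3, χ_{M2} = (x + 1)^3, χ_{M3} = (x + 2)^3.

{M1, M3}: invariant factors x + 2, (x + 2)^2.

{M2}: invariant factors (x + 1)^3.

Matrices are similar if and only if their invariant-factor lists agree; the partition into similarity classes is {M1, M3}, {M2}.

2 classes: {M1, M3}, {M2}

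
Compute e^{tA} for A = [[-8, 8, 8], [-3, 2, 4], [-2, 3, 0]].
A has Jordan form J = [[-2, 1, 0], [0, -2, 1], [0, 0, -2]] with A = PJP^{-1}, so e^{tA} = P e^{tJ} P^{-1}.

For a Jordan block J_k(λ), e^{tJ_k(λ)} = e^{λt} · (I + tN + t^2 N^2/2! + ... + t^{k-1} N^{k-1}/(k-1)!) where N is the nilpotent superdiagonal part.

Assembling the blocks and conjugating back gives the entries of e^{tA} as shown above.

e^{tA} = [[(-2*t^2 - 6*t + 1)*e^{-2*t}, 4*t*(t + 2)*e^{-2*t}, 8*t*e^{-2*t}], [t*(-t - 3)*e^{-2*t}, (2*t^2 + 4*t + 1)*e^{-2*t}, 4*t*e^{-2*t}], [t*(-t - 4)*e^{-2*t}/2, t*(t + 3)*e^{-2*t}, (2*t + 1)*e^{-2*t}]]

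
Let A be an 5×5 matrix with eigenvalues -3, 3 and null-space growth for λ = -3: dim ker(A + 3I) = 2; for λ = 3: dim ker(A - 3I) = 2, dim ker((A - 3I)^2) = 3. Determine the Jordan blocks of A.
λ = -3: successive nullity increments [2] count blocks of size ≥ k; block sizes are [1, 1].
λ = 3: successive nullity increments [2, 1] count blocks of size ≥ k; block sizes are [2, 1].

Jordan blocks: (-3, 1), (-3, 1), (3, 2), (3, 1)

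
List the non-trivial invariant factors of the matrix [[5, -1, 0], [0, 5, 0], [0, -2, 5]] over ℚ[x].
The Jordan structure of A has elementary divisors (x - 5)^2, (x - 5). Arranging the block sizes at each eigenvalue in decreasing order and taking row products gives the invariant factors.

Invariant factors (smallest first, each dividing the next): x - 5, (x - 5)^2.

Check: the last factor (x - 5)^2 is the minimal polynomial, and the product (x - 5)^3 is the characteristic polynomial.

x - 5, (x - 5)^2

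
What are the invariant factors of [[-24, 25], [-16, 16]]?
(x + 4)^2

The Jordan structure of A has elementary divisors (x + 4)^2. Arranging the block sizes at each eigenvalue in decreasing order and taking row products gives the invariant factors.

Invariant factors (smallest first, each dividing the next): (x + 4)^2.

Check: the last factor (x + 4)^2 is the minimal polynomial, and the product (x + 4)^2 is the characteristic polynomial.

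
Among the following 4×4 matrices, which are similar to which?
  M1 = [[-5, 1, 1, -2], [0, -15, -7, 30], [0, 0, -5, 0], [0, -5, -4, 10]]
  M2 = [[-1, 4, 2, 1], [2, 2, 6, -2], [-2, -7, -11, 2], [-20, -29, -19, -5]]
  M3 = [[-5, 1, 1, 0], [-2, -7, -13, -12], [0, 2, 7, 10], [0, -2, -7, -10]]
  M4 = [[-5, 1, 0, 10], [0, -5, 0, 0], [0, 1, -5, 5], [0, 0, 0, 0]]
Characteristic polynomials: χ_{M1} = x(x + 5)^3, χ_{M2} = x(x + 5)^3, χ_{M3} = x(x + 5)^3, χ_{M4} = x(x + 5)^3.

{M1, M2, M3}: invariant factors x(x + 5)^3.

{M4}: invariant factors x + 5, x(x + 5)^2.

Matrices are similar if and only if their invariant-factor lists agree; the partition into similarity classes is {M1, M2, M3}, {M4}.

2 classes: {M1, M2, M3}, {M4}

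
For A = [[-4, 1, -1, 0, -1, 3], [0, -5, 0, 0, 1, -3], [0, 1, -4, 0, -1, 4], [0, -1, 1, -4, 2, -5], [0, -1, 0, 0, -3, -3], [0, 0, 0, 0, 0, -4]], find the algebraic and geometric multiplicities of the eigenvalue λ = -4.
The characteristic polynomial is (x + 4)^6, so the factor x + 4 appears with exponent 6: the algebraic multiplicity is 6.

rank(A + 4I) = 4, so the eigenspace has dimension 6 - 4 = 2: the geometric multiplicity is 2.

Since 2 < 6, A is not diagonalizable.

algebraic multiplicity 6, geometric multiplicity 2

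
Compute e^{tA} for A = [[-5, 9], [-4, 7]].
A has Jordan form J = [[1, 1], [0, 1]] with A = PJP^{-1}, so e^{tA} = P e^{tJ} P^{-1}.

For a Jordan block J_k(λ), e^{tJ_k(λ)} = e^{λt} · (I + tN + t^2 N^2/2! + ... + t^{k-1} N^{k-1}/(k-1)!) where N is the nilpotent superdiagonal part.

Assembling the blocks and conjugating back gives the entries of e^{tA} as shown above.

e^{tA} = [[(1 - 6*t)*e^{t}, 9*t*e^{t}], [-4*t*e^{t}, (6*t + 1)*e^{t}]]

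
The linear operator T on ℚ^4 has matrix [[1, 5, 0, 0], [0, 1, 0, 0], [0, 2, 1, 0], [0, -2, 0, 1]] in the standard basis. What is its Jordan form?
J = [[1, 1, 0, 0], [0, 1, 0, 0], [0, 0, 1, 0], [0, 0, 0, 1]]

The characteristic polynomial is det(xI - A) = (x - 1)^4, so the eigenvalues are 1 (algebraic multiplicity 4).

For λ = 1: rank(A - I) = 1, rank((A - I)^2) = 0. The eigenspace has dimension 4 - 1 = 3, so there are 3 Jordan blocks; the rank sequence gives block sizes [2, 1, 1].

Assembling the blocks gives the Jordan form J above.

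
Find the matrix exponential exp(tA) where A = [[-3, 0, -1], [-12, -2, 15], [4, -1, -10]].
A has Jordan form J = [[-5, 1, 0], [0, -5, 1], [0, 0, -5]] with A = PJP^{-1}, so e^{tA} = P e^{tJ} P^{-1}.

For a Jordan block J_k(λ), e^{tJ_k(λ)} = e^{λt} · (I + tN + t^2 N^2/2! + ... + t^{k-1} N^{k-1}/(k-1)!) where N is the nilpotent superdiagonal part.

Assembling the blocks and conjugating back gives the entries of e^{tA} as shown above.

e^{tA} = [[(2*t + 1)*e^{-5*t}, t^2*e^{-5*t}/2, t*(3*t - 2)*e^{-5*t}/2], [-12*t*e^{-5*t}, (-3*t^2 + 3*t + 1)*e^{-5*t}, 3*t*(5 - 3*t)*e^{-5*t}], [4*t*e^{-5*t}, t*(t - 1)*e^{-5*t}, (3*t^2 - 5*t + 1)*e^{-5*t}]]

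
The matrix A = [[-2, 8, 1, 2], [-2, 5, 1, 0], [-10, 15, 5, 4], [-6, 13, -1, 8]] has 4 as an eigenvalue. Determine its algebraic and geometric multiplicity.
The characteristic polynomial is (x - 4)^4, so the factor x - 4 appears with exponent 4: the algebraic multiplicity is 4.

rank(A - 4I) = 2, so the eigenspace has dimension 4 - 2 = 2: the geometric multiplicity is 2.

Since 2 < 4, A is not diagonalizable.

algebraic multiplicity 4, geometric multiplicity 2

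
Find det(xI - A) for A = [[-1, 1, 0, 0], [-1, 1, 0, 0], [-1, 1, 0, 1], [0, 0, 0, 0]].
χ_A(x) = x^4

xI - A = [[x + 1, -1, 0, 0], [1, x - 1, 0, 0], [1, -1, x, -1], [0, 0, 0, x]].

Expanding det(xI - A) along the first row:
det(xI - A) = + (x + 1)·det([[x - 1, 0, 0], [-1, x, -1], [0, 0, x]]) - (-1)·det([[1, 0, 0], [1, x, -1], [0, 0, x]]) + (0)·det([[1, x - 1, 0], [1, -1, -1], [0, 0, x]]) - (0)·det([[1, x - 1, 0], [1, -1, x], [0, 0, 0]]).

Evaluating gives χ_A(x) = x^4.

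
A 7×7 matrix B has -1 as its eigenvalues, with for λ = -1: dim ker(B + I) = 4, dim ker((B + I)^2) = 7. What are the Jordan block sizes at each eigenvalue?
Jordan blocks: (-1, 2), (-1, 2), (-1, 2), (-1, 1)

λ = -1: successive nullity increments [4, 3] count blocks of size ≥ k; block sizes are [2, 2, 2, 1].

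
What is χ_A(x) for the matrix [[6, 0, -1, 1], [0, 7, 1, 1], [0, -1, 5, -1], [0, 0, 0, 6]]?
xI - A = [[x - 6, 0, 1, -1], [0, x - 7, -1, -1], [0, 1, x - 5, 1], [0, 0, 0, x - 6]].

Expanding det(xI - A) along the first row:
det(xI - A) = + (x - 6)·det([[x - 7, -1, -1], [1, x - 5, 1], [0, 0, x - 6]]) - (0)·det([[0, -1, -1], [0, x - 5, 1], [0, 0, x - 6]]) + (1)·det([[0, x - 7, -1], [0, 1, 1], [0, 0, x - 6]]) - (-1)·det([[0, x - 7, -1], [0, 1, x - 5], [0, 0, 0]]).

Evaluating gives χ_A(x) = x^4 - 24x^3 + 216x^2 - 864x + 1296 = (x - 6)^4.

χ_A(x) = (x - 6)^4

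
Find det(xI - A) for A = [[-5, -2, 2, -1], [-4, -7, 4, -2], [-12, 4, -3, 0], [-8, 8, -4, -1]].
xI - A = [[x + 5, 2, -2, 1], [4, x + 7, -4, 2], [12, -4, x + 3, 0], [8, -8, 4, x + 1]].

Expanding det(xI - A) along the first row:
det(xI - A) = + (x + 5)·det([[x + 7, -4, 2], [-4, x + 3, 0], [-8, 4, x + 1]]) - (2)·det([[4, -4, 2], [12, x + 3, 0], [8, 4, x + 1]]) + (-2)·det([[4, x + 7, 2], [12, -4, 0], [8, -8, x + 1]]) - (1)·det([[4, x + 7, -4], [12, -4, x + 3], [8, -8, 4]]).

Evaluating gives χ_A(x) = x^4 + 16x^3 + 94x^2 + 240x + 225 = (x + 3)^2(x + 5)^2.

χ_A(x) = (x + 3)^2(x + 5)^2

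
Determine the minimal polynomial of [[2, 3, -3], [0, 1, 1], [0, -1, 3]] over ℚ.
m_A(x) = (x - 2)^2

The characteristic polynomial factors as (x - 2)^3. The minimal polynomial is ∏(x - λ)^{k_λ} where k_λ is the size of the largest Jordan block at λ.

For λ = 2: rank(A - 2I) = 1, and the largest Jordan block has size 2 (the smallest k with rank((A - 2I)^k) = rank((A - 2I)^(k+1))).

So m_A(x) = (x - 2)^2.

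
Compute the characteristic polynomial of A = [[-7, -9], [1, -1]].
xI - A = [[x + 7, 9], [-1, x + 1]].

Expanding det(xI - A) along the first row:
det(xI - A) = + (x + 7)·det([[x + 1]]) - (9)·det([[-1]]).

Evaluating gives χ_A(x) = x^2 + 8x + 16 = (x + 4)^2.

χ_A(x) = (x + 4)^2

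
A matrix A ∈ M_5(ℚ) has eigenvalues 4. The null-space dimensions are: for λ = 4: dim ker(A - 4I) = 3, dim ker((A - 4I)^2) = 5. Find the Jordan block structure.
λ = 4: successive nullity increments [3, 2] count blocks of size ≥ k; block sizes are [2, 2, 1].

Jordan blocks: (4, 2), (4, 2), (4, 1)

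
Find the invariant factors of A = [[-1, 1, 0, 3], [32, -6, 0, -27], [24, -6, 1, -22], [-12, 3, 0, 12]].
The Jordan structure of A has elementary divisors (x - 1)^2, (x - 1), (x - 3). Arranging the block sizes at each eigenvalue in decreasing order and taking row products gives the invariant factors.

Invariant factors (smallest first, each dividing the next): x - 1, (x - 3)(x - 1)^2.

Check: the last factor (x - 3)(x - 1)^2 is the minimal polynomial, and the product (x - 3)(x - 1)^3 is the characteristic polynomial.

x - 1, (x - 3)(x - 1)^2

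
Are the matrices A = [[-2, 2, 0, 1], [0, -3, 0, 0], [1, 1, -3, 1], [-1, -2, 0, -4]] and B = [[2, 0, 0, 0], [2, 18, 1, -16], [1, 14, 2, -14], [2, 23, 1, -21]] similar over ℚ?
trace(A) = -12 but trace(B) = 1. The trace is a similarity invariant, so A and B are not similar.

No.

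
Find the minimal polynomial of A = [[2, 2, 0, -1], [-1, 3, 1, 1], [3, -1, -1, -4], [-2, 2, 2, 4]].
The characteristic polynomial factors as (x - 2)^4. The minimal polynomial is ∏(x - λ)^{k_λ} where k_λ is the size of the largest Jordan block at λ.

For λ = 2: rank(A - 2I) = 2, and the largest Jordan block has size 2 (the smallest k with rank((A - 2I)^k) = rank((A - 2I)^(k+1))).

So m_A(x) = (x - 2)^2.

m_A(x) = (x - 2)^2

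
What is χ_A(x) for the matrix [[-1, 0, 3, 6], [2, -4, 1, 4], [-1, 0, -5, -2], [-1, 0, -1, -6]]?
χ_A(x) = (x + 4)^4

xI - A = [[x + 1, 0, -3, -6], [-2, x + 4, -1, -4], [1, 0, x + 5, 2], [1, 0, 1, x + 6]].

Expanding det(xI - A) along the first row:
det(xI - A) = + (x + 1)·det([[x + 4, -1, -4], [0, x + 5, 2], [0, 1, x + 6]]) - (0)·det([[-2, -1, -4], [1, x + 5, 2], [1, 1, x + 6]]) + (-3)·det([[-2, x + 4, -4], [1, 0, 2], [1, 0, x + 6]]) - (-6)·det([[-2, x + 4, -1], [1, 0, x + 5], [1, 0, 1]]).

Evaluating gives χ_A(x) = x^4 + 16x^3 + 96x^2 + 256x + 256 = (x + 4)^4.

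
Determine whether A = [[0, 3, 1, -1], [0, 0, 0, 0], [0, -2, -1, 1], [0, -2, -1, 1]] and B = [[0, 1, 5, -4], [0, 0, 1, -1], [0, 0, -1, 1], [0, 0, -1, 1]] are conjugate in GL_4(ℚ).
Two matrices over a field are similar if and only if they have the same invariant factors.

Both A and B have characteristic polynomial x^4 and minimal polynomial x^2. Computing further, both have invariant factors x^2, x^2. Hence A and B are similar.

Yes.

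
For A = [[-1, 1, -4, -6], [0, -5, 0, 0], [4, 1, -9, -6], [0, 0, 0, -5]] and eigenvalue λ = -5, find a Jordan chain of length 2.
We seek v_1 ∈ ker((A + 5I)^2) \ ker(A + 5I), then set v_{i+1} = (A + 5I) v_i.

One such chain is v_1 = [[0, 1, 3, -2]]^T, v_2 = [[1, 0, 1, 0]]^T. Check: (A + 5I) v_2 = [[0, 0, 0, 0]]^T = 0.

v_1 = [[0, 1, 3, -2]]^T, v_2 = [[1, 0, 1, 0]]^T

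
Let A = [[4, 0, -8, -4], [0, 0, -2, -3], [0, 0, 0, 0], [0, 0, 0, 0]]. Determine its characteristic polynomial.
χ_A(x) = x^3(x - 4)

xI - A = [[x - 4, 0, 8, 4], [0, x, 2, 3], [0, 0, x, 0], [0, 0, 0, x]].

Expanding det(xI - A) along the first row:
det(xI - A) = + (x - 4)·det([[x, 2, 3], [0, x, 0], [0, 0, x]]) - (0)·det([[0, 2, 3], [0, x, 0], [0, 0, x]]) + (8)·det([[0, x, 3], [0, 0, 0], [0, 0, x]]) - (4)·det([[0, x, 2], [0, 0, x], [0, 0, 0]]).

Evaluating gives χ_A(x) = x^4 - 4x^3 = x^3(x - 4).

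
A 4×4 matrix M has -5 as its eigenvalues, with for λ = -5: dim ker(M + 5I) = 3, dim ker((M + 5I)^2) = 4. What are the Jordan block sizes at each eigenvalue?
λ = -5: successive nullity increments [3, 1] count blocks of size ≥ k; block sizes are [2, 1, 1].

Jordan blocks: (-5, 2), (-5, 1), (-5, 1)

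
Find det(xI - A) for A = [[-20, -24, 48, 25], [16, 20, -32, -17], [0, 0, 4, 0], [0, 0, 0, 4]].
χ_A(x) = (x - 4)^3(x + 4)

xI - A = [[x + 20, 24, -48, -25], [-16, x - 20, 32, 17], [0, 0, x - 4, 0], [0, 0, 0, x - 4]].

Expanding det(xI - A) along the first row:
det(xI - A) = + (x + 20)·det([[x - 20, 32, 17], [0, x - 4, 0], [0, 0, x - 4]]) - (24)·det([[-16, 32, 17], [0, x - 4, 0], [0, 0, x - 4]]) + (-48)·det([[-16, x - 20, 17], [0, 0, 0], [0, 0, x - 4]]) - (-25)·det([[-16, x - 20, 32], [0, 0, x - 4], [0, 0, 0]]).

Evaluating gives χ_A(x) = x^4 - 8x^3 + 128x - 256 = (x - 4)^3(x + 4).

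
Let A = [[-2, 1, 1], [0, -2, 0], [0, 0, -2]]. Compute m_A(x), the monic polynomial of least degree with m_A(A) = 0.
m_A(x) = (x + 2)^2

The characteristic polynomial factors as (x + 2)^3. The minimal polynomial is ∏(x - λ)^{k_λ} where k_λ is the size of the largest Jordan block at λ.

For λ = -2: rank(A + 2I) = 1, and the largest Jordan block has size 2 (the smallest k with rank((A + 2I)^k) = rank((A + 2I)^(k+1))).

So m_A(x) = (x + 2)^2.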